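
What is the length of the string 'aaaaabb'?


String: 'aaaaabb'
Counting characters:
  'a' appears 5 time(s)
  'b' appears 2 time(s)
Total length = 5 + 2 = 7

7


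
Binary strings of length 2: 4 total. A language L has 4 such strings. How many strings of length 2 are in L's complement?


Alphabet: {0,1}
String length: 2
Total strings of length 2 = 2^2 = 4
Strings in L = 4
Complement = total - |L|
= 4 - 4
= 0

0


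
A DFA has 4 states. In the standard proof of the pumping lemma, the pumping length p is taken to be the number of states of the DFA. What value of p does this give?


Pumping lemma for regular languages (standard proof):
Take p = |Q|, the number of DFA states.
Any string of length >= |Q| passes through |Q|+1 states while reading its first |Q| symbols,
so by pigeonhole some state repeats, giving the loop that can be pumped.
Here |Q| = 4
Therefore the proof uses p = 4

4


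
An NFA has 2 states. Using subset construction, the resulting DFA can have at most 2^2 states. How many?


NFA has 2 states
Subset construction: each DFA state = subset of NFA states
Maximum subsets = 2^2
2^2 = 4

4


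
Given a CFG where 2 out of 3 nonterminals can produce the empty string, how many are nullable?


Nonterminals: {S, A, B}
A nonterminal is nullable if it can derive epsilon
Counting nullable nonterminals: 2
Total nullable = 2

2


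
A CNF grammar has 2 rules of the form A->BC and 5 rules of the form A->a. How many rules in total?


CNF allows two rule forms:
  A -> BC (binary): 2 rules
  A -> a (terminal): 5 rules
Total = 2 + 5 = 7

7


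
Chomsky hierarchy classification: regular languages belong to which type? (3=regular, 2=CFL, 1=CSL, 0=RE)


Chomsky hierarchy levels:
  Type 3: Regular (DFA/NFA/regex)
  Type 2: Context-free (PDA)
  Type 1: Context-sensitive
  Type 0: Recursively enumerable (TM)
'regular' corresponds to Type 3

3


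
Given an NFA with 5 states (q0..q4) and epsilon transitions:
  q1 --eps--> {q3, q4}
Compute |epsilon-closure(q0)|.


Starting from q0
Initialize closure = {q0}
q0 has no outgoing epsilon transitions -> nothing to add
Final closure: {q0}
Size = 1

1


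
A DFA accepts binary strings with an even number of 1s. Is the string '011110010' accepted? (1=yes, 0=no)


DFA has 2 states: q_even (start, accept=yes) and q_odd
Processing string '011110010' character by character:
  Position 0: read '0', 1-count=0 -> q_even (no change)
  Position 1: read '1', 1-count=1 -> q_odd
  Position 2: read '1', 1-count=2 -> q_even
  Position 3: read '1', 1-count=3 -> q_odd
  Position 4: read '1', 1-count=4 -> q_even
  Position 5: read '0', 1-count=4 -> q_even (no change)
  Position 6: read '0', 1-count=4 -> q_even (no change)
  Position 7: read '1', 1-count=5 -> q_odd
  Position 8: read '0', 1-count=5 -> q_odd (no change)
Final state: q_odd, total 1s = 5 (odd); the DFA requires an even count -> reject

0


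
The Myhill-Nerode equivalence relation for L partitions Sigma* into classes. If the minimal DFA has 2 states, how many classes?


Myhill-Nerode theorem:
Number of equivalence classes = number of states in minimal DFA
Minimal DFA states = 2
Therefore equivalence classes = 2

2


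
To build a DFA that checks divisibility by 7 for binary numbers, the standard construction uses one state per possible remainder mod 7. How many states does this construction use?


Divisibility by 7 is tracked via the remainder mod 7: 0, 1, ..., 6
The construction assigns one state to each remainder
Number of remainders = 7

7


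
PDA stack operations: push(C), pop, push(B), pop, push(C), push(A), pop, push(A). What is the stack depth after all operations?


Tracing stack operations:
  push(C) -> stack = [C], depth=1
  pop -> removed C, stack = [], depth=0
  push(B) -> stack = [B], depth=1
  pop -> removed B, stack = [], depth=0
  push(C) -> stack = [C], depth=1
  push(A) -> stack = [C,A], depth=2
  pop -> removed A, stack = [C], depth=1
  push(A) -> stack = [C,A], depth=2
Final depth = 2

2


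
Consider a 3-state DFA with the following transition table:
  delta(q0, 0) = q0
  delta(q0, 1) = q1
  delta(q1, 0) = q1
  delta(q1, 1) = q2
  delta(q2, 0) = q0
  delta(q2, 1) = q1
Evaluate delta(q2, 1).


Looking up transition function:
delta(q2, 1) in the table
Row: q2, Column: 1
Result: q1

q1


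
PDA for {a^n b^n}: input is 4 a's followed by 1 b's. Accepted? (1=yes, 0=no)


Language requires equal numbers of a's and b's
PDA pushes for each 'a', pops for each 'b'
Number of a's = 4
Number of b's = 1
4 != 1 -> Reject

0


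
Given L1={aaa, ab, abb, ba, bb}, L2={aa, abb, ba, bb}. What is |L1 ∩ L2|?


L1 = {aaa, ab, abb, ba, bb}
L2 = {aa, abb, ba, bb}
Checking each string in L1 against L2:
  'aaa': in L2? No
  'ab': in L2? No
  'abb': in L2? Yes
  'ba': in L2? Yes
  'bb': in L2? Yes
Intersection = {abb, ba, bb}
|L1 ∩ L2| = 3

3


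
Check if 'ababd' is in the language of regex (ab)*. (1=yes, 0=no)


Pattern: (ab)*
String: 'ababd'
Pattern requires: zero or more repetitions of 'ab'
Length 5 is odd -> cannot be (ab)* -> no match
Result: 0

0


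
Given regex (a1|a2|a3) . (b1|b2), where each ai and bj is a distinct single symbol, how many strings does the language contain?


First group: 3 alternatives
Second group: 2 alternatives
Concatenation: each choice from group 1 pairs with each from group 2
Total = 3 x 2 = 6

6


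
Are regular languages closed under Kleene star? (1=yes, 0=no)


Regular languages are closed under:
- Union (DFA product construction)
- Intersection (DFA product construction)
- Complement (swap accept/reject states)
- Concatenation (NFA construction)
- Kleene star (NFA construction)
Kleene star is in this list
Therefore: closed

1


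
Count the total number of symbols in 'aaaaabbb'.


String: 'aaaaabbb'
Counting characters:
  'a' appears 5 time(s)
  'b' appears 3 time(s)
Total length = 5 + 3 = 8

8


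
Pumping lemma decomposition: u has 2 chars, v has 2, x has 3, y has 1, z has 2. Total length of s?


|s| = |u| + |v| + |x| + |y| + |z|
= 2 + 2 + 3 + 1 + 2
= 4 + 3 + 3
= 7 + 3
= 10

10


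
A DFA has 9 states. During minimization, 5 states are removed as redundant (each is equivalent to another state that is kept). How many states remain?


Original DFA: 9 states
Redundant states removed: 5
Minimized states = original - removed
= 9 - 5
= 4

4


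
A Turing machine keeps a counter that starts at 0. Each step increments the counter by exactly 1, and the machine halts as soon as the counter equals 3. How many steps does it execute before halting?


Counter starts at 0. Counting sequence:
  Step 1: counter = 1
  Step 2: counter = 2
  Step 3: counter = 3
Counter reached 3 -> halt
Total steps = 3

3


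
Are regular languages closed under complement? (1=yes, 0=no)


Regular languages are closed under all standard operations:
- Union: Yes (product construction)
- Intersection: Yes (product construction)
- Complement: Yes (swap accept/reject)
- Concatenation: Yes (NFA construction)
Operation: complement -> Closed

1


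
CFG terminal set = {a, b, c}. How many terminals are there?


Terminal symbols: a, b, c
Counting each: a (#1), b (#2), c (#3)
Total = 3

3


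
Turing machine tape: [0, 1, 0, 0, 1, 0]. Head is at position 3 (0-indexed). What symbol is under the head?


Tape: [0, 1, 0, 0, 1, 0]
Positions: 0 1 2 3 4 5
Values:    0 1 0 0 1 0
Head at position 3
tape[3] = 0

0


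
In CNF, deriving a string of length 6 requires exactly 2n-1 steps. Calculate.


Chomsky Normal Form derivation:
String length n = 6
Each step either:
  - Splits a nonterminal into two (n-1 such steps)
  - Converts a nonterminal to terminal (n such steps)
Total = (n-1) + n = 2n - 1
= 2(6) - 1
= 12 - 1
= 11

11


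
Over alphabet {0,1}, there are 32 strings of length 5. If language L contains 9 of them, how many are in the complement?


Alphabet: {0,1}
String length: 5
Total strings of length 5 = 2^5 = 32
Strings in L = 9
Complement = total - |L|
= 32 - 9
= 23

23


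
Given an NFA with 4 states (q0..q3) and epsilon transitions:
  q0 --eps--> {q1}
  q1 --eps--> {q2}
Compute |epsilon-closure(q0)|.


Starting from q0
Initialize closure = {q0}
Follow epsilon from q0 -> add q1
Follow epsilon from q1 -> add q2
Final closure: {q0, q1, q2}
Size = 3

3


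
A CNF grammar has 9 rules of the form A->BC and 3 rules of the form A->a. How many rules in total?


CNF allows two rule forms:
  A -> BC (binary): 9 rules
  A -> a (terminal): 3 rules
Total = 9 + 3 = 12

12


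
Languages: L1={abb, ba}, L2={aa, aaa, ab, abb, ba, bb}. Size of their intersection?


L1 = {abb, ba}
L2 = {aa, aaa, ab, abb, ba, bb}
Checking each string in L1 against L2:
  'abb': in L2? Yes
  'ba': in L2? Yes
Intersection = {abb, ba}
|L1 ∩ L2| = 2

2


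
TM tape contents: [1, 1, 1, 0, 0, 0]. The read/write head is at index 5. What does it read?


Tape: [1, 1, 1, 0, 0, 0]
Positions: 0 1 2 3 4 5
Values:    1 1 1 0 0 0
Head at position 5
tape[5] = 0

0


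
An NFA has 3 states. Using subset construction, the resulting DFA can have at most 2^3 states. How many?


NFA has 3 states
Subset construction: each DFA state = subset of NFA states
Maximum subsets = 2^3
2^3 = 8

8


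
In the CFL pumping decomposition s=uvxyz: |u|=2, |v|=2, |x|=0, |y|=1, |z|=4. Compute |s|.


|s| = |u| + |v| + |x| + |y| + |z|
= 2 + 2 + 0 + 1 + 4
= 4 + 0 + 5
= 4 + 5
= 9

9


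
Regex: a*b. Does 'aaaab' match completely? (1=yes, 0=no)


Pattern: a*b
String: 'aaaab'
Pattern requires: zero or more 'a's followed by exactly one 'b'
Found 4 leading 'a's
Remaining: 'b'
Remaining is exactly 'b' -> match
Result: 1

1


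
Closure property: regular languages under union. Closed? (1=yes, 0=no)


Regular languages are closed under:
- Union (DFA product construction)
- Intersection (DFA product construction)
- Complement (swap accept/reject states)
- Concatenation (NFA construction)
- Kleene star (NFA construction)
union is in this list
Therefore: closed

1


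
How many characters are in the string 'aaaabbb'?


String: 'aaaabbb'
Counting characters:
  'a' appears 4 time(s)
  'b' appears 3 time(s)
Total length = 4 + 3 = 7

7


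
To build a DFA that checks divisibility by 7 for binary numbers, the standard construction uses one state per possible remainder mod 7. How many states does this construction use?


Divisibility by 7 is tracked via the remainder mod 7: 0, 1, ..., 6
The construction assigns one state to each remainder
Number of remainders = 7

7


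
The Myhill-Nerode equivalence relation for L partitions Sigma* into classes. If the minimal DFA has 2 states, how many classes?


Myhill-Nerode theorem:
Number of equivalence classes = number of states in minimal DFA
Minimal DFA states = 2
Therefore equivalence classes = 2

2


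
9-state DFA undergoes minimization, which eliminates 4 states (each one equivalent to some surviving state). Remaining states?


Original DFA: 9 states
Redundant states removed: 4
Minimized states = original - removed
= 9 - 4
= 5

5


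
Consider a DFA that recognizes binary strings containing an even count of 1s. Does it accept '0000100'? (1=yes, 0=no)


DFA has 2 states: q_even (start, accept=yes) and q_odd
Processing string '0000100' character by character:
  Position 0: read '0', 1-count=0 -> q_even (no change)
  Position 1: read '0', 1-count=0 -> q_even (no change)
  Position 2: read '0', 1-count=0 -> q_even (no change)
  Position 3: read '0', 1-count=0 -> q_even (no change)
  Position 4: read '1', 1-count=1 -> q_odd
  Position 5: read '0', 1-count=1 -> q_odd (no change)
  Position 6: read '0', 1-count=1 -> q_odd (no change)
Final state: q_odd, total 1s = 1 (odd); the DFA requires an even count -> reject

0


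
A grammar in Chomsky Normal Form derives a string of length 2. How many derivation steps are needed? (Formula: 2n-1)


Chomsky Normal Form derivation:
String length n = 2
Each step either:
  - Splits a nonterminal into two (n-1 such steps)
  - Converts a nonterminal to terminal (n such steps)
Total = (n-1) + n = 2n - 1
= 2(2) - 1
= 4 - 1
= 3

3


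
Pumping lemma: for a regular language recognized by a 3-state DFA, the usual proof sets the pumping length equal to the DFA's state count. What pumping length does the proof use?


Pumping lemma for regular languages (standard proof):
Take p = |Q|, the number of DFA states.
Any string of length >= |Q| passes through |Q|+1 states while reading its first |Q| symbols,
so by pigeonhole some state repeats, giving the loop that can be pumped.
Here |Q| = 3
Therefore the proof uses p = 3

3


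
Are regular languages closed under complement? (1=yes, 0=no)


Regular languages are closed under all standard operations:
- Union: Yes (product construction)
- Intersection: Yes (product construction)
- Complement: Yes (swap accept/reject)
- Concatenation: Yes (NFA construction)
Operation: complement -> Closed

1


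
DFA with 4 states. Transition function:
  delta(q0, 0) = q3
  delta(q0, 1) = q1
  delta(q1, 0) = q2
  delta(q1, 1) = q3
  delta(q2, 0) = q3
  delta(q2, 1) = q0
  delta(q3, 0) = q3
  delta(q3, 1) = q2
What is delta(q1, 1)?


Looking up transition function:
delta(q1, 1) in the table
Row: q1, Column: 1
Result: q3

q3


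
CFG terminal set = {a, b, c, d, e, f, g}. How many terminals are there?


Terminal symbols: a, b, c, d, e, f, g
Counting each: a (#1), b (#2), c (#3), d (#4), e (#5), f (#6), g (#7)
Total = 7

7


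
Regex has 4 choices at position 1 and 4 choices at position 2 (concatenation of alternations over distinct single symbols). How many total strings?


First group: 4 alternatives
Second group: 4 alternatives
Concatenation: each choice from group 1 pairs with each from group 2
Total = 4 x 4 = 16

16


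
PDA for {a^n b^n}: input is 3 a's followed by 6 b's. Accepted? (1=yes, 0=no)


Language requires equal numbers of a's and b's
PDA pushes for each 'a', pops for each 'b'
Number of a's = 3
Number of b's = 6
3 != 6 -> Reject

0


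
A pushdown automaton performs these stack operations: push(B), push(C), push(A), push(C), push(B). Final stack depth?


Tracing stack operations:
  push(B) -> stack = [B], depth=1
  push(C) -> stack = [B,C], depth=2
  push(A) -> stack = [B,C,A], depth=3
  push(C) -> stack = [B,C,A,C], depth=4
  push(B) -> stack = [B,C,A,C,B], depth=5
Final depth = 5

5


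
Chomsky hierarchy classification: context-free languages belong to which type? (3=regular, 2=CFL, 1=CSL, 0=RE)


Chomsky hierarchy levels:
  Type 3: Regular (DFA/NFA/regex)
  Type 2: Context-free (PDA)
  Type 1: Context-sensitive
  Type 0: Recursively enumerable (TM)
'context-free' corresponds to Type 2

2


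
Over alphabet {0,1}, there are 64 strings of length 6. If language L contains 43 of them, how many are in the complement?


Alphabet: {0,1}
String length: 6
Total strings of length 6 = 2^6 = 64
Strings in L = 43
Complement = total - |L|
= 64 - 43
= 21

21


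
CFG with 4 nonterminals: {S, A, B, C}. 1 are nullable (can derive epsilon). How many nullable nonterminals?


Nonterminals: {S, A, B, C}
A nonterminal is nullable if it can derive epsilon
Counting nullable nonterminals: 1
Total nullable = 1

1


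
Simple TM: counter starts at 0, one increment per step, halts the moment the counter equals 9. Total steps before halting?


Counter starts at 0. Counting sequence:
  Step 1: counter = 1
  Step 2: counter = 2
  Step 3: counter = 3
  Step 4: counter = 4
  Step 5: counter = 5
  Step 6: counter = 6
  ...
  Step 9: counter = 9
Counter reached 9 -> halt
Total steps = 9

9


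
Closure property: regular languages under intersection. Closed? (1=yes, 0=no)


Regular languages are closed under:
- Union (DFA product construction)
- Intersection (DFA product construction)
- Complement (swap accept/reject states)
- Concatenation (NFA construction)
- Kleene star (NFA construction)
intersection is in this list
Therefore: closed

1


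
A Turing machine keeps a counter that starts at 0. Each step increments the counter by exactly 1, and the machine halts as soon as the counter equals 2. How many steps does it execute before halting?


Counter starts at 0. Counting sequence:
  Step 1: counter = 1
  Step 2: counter = 2
Counter reached 2 -> halt
Total steps = 2

2


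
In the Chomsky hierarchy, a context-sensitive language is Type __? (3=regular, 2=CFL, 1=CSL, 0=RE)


Chomsky hierarchy levels:
  Type 3: Regular (DFA/NFA/regex)
  Type 2: Context-free (PDA)
  Type 1: Context-sensitive
  Type 0: Recursively enumerable (TM)
'context-sensitive' corresponds to Type 1

1


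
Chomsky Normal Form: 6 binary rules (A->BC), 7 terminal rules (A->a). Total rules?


CNF allows two rule forms:
  A -> BC (binary): 6 rules
  A -> a (terminal): 7 rules
Total = 6 + 7 = 13

13


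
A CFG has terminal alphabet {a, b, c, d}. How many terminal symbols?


Terminal symbols: a, b, c, d
Counting each: a (#1), b (#2), c (#3), d (#4)
Total = 4

4


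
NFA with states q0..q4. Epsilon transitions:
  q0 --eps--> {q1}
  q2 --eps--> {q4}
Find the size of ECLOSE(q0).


Starting from q0
Initialize closure = {q0}
Follow epsilon from q0 -> add q1
Final closure: {q0, q1}
Size = 2

2


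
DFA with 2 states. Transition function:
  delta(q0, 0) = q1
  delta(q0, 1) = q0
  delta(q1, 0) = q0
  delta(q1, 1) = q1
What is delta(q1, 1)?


Looking up transition function:
delta(q1, 1) in the table
Row: q1, Column: 1
Result: q1

q1


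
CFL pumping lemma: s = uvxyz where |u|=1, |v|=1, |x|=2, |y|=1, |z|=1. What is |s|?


|s| = |u| + |v| + |x| + |y| + |z|
= 1 + 1 + 2 + 1 + 1
= 2 + 2 + 2
= 4 + 2
= 6

6


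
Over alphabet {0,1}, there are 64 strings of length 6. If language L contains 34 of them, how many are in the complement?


Alphabet: {0,1}
String length: 6
Total strings of length 6 = 2^6 = 64
Strings in L = 34
Complement = total - |L|
= 64 - 34
= 30

30


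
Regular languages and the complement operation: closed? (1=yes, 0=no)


Regular languages are closed under all standard operations:
- Union: Yes (product construction)
- Intersection: Yes (product construction)
- Complement: Yes (swap accept/reject)
- Concatenation: Yes (NFA construction)
Operation: complement -> Closed

1


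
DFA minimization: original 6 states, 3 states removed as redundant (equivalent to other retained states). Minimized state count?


Original DFA: 6 states
Redundant states removed: 3
Minimized states = original - removed
= 6 - 3
= 3

3


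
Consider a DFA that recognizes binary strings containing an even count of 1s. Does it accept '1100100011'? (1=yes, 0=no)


DFA has 2 states: q_even (start, accept=yes) and q_odd
Processing string '1100100011' character by character:
  Position 0: read '1', 1-count=1 -> q_odd
  Position 1: read '1', 1-count=2 -> q_even
  Position 2: read '0', 1-count=2 -> q_even (no change)
  Position 3: read '0', 1-count=2 -> q_even (no change)
  Position 4: read '1', 1-count=3 -> q_odd
  Position 5: read '0', 1-count=3 -> q_odd (no change)
  Position 6: read '0', 1-count=3 -> q_odd (no change)
  Position 7: read '0', 1-count=3 -> q_odd (no change)
  Position 8: read '1', 1-count=4 -> q_even
  Position 9: read '1', 1-count=5 -> q_odd
Final state: q_odd, total 1s = 5 (odd); the DFA requires an even count -> reject

0


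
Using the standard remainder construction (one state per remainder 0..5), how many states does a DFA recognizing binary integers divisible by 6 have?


Divisibility by 6 is tracked via the remainder mod 6: 0, 1, ..., 5
The construction assigns one state to each remainder
Number of remainders = 6

6


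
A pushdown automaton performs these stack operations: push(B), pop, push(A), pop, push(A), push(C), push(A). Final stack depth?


Tracing stack operations:
  push(B) -> stack = [B], depth=1
  pop -> removed B, stack = [], depth=0
  push(A) -> stack = [A], depth=1
  pop -> removed A, stack = [], depth=0
  push(A) -> stack = [A], depth=1
  push(C) -> stack = [A,C], depth=2
  push(A) -> stack = [A,C,A], depth=3
Final depth = 3

3


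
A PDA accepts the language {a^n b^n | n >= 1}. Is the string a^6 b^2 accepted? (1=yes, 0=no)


Language requires equal numbers of a's and b's
PDA pushes for each 'a', pops for each 'b'
Number of a's = 6
Number of b's = 2
6 != 2 -> Reject

0


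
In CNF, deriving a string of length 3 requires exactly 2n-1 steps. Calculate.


Chomsky Normal Form derivation:
String length n = 3
Each step either:
  - Splits a nonterminal into two (n-1 such steps)
  - Converts a nonterminal to terminal (n such steps)
Total = (n-1) + n = 2n - 1
= 2(3) - 1
= 6 - 1
= 5

5


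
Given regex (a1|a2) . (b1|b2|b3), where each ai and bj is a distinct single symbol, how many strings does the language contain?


First group: 2 alternatives
Second group: 3 alternatives
Concatenation: each choice from group 1 pairs with each from group 2
Total = 2 x 3 = 6

6


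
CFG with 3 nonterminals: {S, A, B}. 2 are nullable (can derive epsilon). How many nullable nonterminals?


Nonterminals: {S, A, B}
A nonterminal is nullable if it can derive epsilon
Counting nullable nonterminals: 2
Total nullable = 2

2


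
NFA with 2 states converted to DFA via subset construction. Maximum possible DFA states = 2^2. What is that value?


NFA has 2 states
Subset construction: each DFA state = subset of NFA states
Maximum subsets = 2^2
2^2 = 4

4


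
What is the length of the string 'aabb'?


String: 'aabb'
Counting characters:
  'a' appears 2 time(s)
  'b' appears 2 time(s)
Total length = 2 + 2 = 4

4


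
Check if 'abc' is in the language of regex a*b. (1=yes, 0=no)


Pattern: a*b
String: 'abc'
Pattern requires: zero or more 'a's followed by exactly one 'b'
Found 1 leading 'a's
Remaining: 'bc'
Remaining is not 'b' -> no match
Result: 0

0


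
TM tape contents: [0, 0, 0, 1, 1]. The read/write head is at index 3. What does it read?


Tape: [0, 0, 0, 1, 1]
Positions: 0 1 2 3 4
Values:    0 0 0 1 1
Head at position 3
tape[3] = 1

1


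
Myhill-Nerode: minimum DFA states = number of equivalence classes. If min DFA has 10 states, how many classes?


Myhill-Nerode theorem:
Number of equivalence classes = number of states in minimal DFA
Minimal DFA states = 10
Therefore equivalence classes = 10

10


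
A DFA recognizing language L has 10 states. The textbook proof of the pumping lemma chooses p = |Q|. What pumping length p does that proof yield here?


Pumping lemma for regular languages (standard proof):
Take p = |Q|, the number of DFA states.
Any string of length >= |Q| passes through |Q|+1 states while reading its first |Q| symbols,
so by pigeonhole some state repeats, giving the loop that can be pumped.
Here |Q| = 10
Therefore the proof uses p = 10

10


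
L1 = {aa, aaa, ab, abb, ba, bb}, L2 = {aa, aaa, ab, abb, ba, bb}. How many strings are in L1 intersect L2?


L1 = {aa, aaa, ab, abb, ba, bb}
L2 = {aa, aaa, ab, abb, ba, bb}
Checking each string in L1 against L2:
  'aa': in L2? Yes
  'aaa': in L2? Yes
  'ab': in L2? Yes
  'abb': in L2? Yes
  'ba': in L2? Yes
  'bb': in L2? Yes
Intersection = {aa, aaa, ab, abb, ba, bb}
|L1 ∩ L2| = 6

6


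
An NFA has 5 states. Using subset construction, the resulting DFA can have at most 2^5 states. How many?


NFA has 5 states
Subset construction: each DFA state = subset of NFA states
Maximum subsets = 2^5
2^5 = 32

32


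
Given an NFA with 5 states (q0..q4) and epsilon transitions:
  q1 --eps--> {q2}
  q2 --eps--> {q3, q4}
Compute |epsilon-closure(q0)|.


Starting from q0
Initialize closure = {q0}
q0 has no outgoing epsilon transitions -> nothing to add
Final closure: {q0}
Size = 1

1


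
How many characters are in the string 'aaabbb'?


String: 'aaabbb'
Counting characters:
  'a' appears 3 time(s)
  'b' appears 3 time(s)
Total length = 3 + 3 = 6

6


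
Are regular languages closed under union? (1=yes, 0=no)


Regular languages are closed under all standard operations:
- Union: Yes (product construction)
- Intersection: Yes (product construction)
- Complement: Yes (swap accept/reject)
- Concatenation: Yes (NFA construction)
Operation: union -> Closed

1


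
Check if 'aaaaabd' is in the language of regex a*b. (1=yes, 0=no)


Pattern: a*b
String: 'aaaaabd'
Pattern requires: zero or more 'a's followed by exactly one 'b'
Found 5 leading 'a's
Remaining: 'bd'
Remaining is not 'b' -> no match
Result: 0

0


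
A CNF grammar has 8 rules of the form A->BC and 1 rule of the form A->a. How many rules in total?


CNF allows two rule forms:
  A -> BC (binary): 8 rules
  A -> a (terminal): 1 rule
Total = 8 + 1 = 9

9


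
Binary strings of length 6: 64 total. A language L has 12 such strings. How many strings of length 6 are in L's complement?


Alphabet: {0,1}
String length: 6
Total strings of length 6 = 2^6 = 64
Strings in L = 12
Complement = total - |L|
= 64 - 12
= 52

52


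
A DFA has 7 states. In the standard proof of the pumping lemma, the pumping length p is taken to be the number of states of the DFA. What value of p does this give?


Pumping lemma for regular languages (standard proof):
Take p = |Q|, the number of DFA states.
Any string of length >= |Q| passes through |Q|+1 states while reading its first |Q| symbols,
so by pigeonhole some state repeats, giving the loop that can be pumped.
Here |Q| = 7
Therefore the proof uses p = 7

7


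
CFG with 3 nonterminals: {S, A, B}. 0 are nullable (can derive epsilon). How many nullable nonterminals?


Nonterminals: {S, A, B}
A nonterminal is nullable if it can derive epsilon
Counting nullable nonterminals: 0
Total nullable = 0

0


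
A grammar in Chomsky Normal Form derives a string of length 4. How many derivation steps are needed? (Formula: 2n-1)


Chomsky Normal Form derivation:
String length n = 4
Each step either:
  - Splits a nonterminal into two (n-1 such steps)
  - Converts a nonterminal to terminal (n such steps)
Total = (n-1) + n = 2n - 1
= 2(4) - 1
= 8 - 1
= 7

7


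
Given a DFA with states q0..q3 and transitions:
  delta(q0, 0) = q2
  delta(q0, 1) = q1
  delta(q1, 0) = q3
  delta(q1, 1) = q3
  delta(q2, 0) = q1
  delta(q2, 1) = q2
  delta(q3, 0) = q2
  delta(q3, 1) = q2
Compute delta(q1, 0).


Looking up transition function:
delta(q1, 0) in the table
Row: q1, Column: 0
Result: q3

q3


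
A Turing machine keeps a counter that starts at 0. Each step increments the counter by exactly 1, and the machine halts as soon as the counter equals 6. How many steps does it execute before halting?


Counter starts at 0. Counting sequence:
  Step 1: counter = 1
  Step 2: counter = 2
  Step 3: counter = 3
  Step 4: counter = 4
  Step 5: counter = 5
  Step 6: counter = 6
Counter reached 6 -> halt
Total steps = 6

6


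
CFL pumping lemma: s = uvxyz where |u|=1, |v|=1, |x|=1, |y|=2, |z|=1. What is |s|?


|s| = |u| + |v| + |x| + |y| + |z|
= 1 + 1 + 1 + 2 + 1
= 2 + 1 + 3
= 3 + 3
= 6

6


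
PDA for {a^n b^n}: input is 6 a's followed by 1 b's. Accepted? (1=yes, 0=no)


Language requires equal numbers of a's and b's
PDA pushes for each 'a', pops for each 'b'
Number of a's = 6
Number of b's = 1
6 != 1 -> Reject

0


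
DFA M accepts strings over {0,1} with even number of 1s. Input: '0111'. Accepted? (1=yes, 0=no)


DFA has 2 states: q_even (start, accept=yes) and q_odd
Processing string '0111' character by character:
  Position 0: read '0', 1-count=0 -> q_even (no change)
  Position 1: read '1', 1-count=1 -> q_odd
  Position 2: read '1', 1-count=2 -> q_even
  Position 3: read '1', 1-count=3 -> q_odd
Final state: q_odd, total 1s = 3 (odd); the DFA requires an even count -> reject

0


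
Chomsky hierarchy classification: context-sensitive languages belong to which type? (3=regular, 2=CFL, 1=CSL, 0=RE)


Chomsky hierarchy levels:
  Type 3: Regular (DFA/NFA/regex)
  Type 2: Context-free (PDA)
  Type 1: Context-sensitive
  Type 0: Recursively enumerable (TM)
'context-sensitive' corresponds to Type 1

1


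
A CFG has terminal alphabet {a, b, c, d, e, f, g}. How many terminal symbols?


Terminal symbols: a, b, c, d, e, f, g
Counting each: a (#1), b (#2), c (#3), d (#4), e (#5), f (#6), g (#7)
Total = 7

7


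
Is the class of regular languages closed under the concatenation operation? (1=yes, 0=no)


Regular languages are closed under:
- Union (DFA product construction)
- Intersection (DFA product construction)
- Complement (swap accept/reject states)
- Concatenation (NFA construction)
- Kleene star (NFA construction)
concatenation is in this list
Therefore: closed

1


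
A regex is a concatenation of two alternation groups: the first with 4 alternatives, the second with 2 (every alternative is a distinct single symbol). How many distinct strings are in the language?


First group: 4 alternatives
Second group: 2 alternatives
Concatenation: each choice from group 1 pairs with each from group 2
Total = 4 x 2 = 8

8


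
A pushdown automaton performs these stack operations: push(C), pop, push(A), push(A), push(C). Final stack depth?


Tracing stack operations:
  push(C) -> stack = [C], depth=1
  pop -> removed C, stack = [], depth=0
  push(A) -> stack = [A], depth=1
  push(A) -> stack = [A,A], depth=2
  push(C) -> stack = [A,A,C], depth=3
Final depth = 3

3


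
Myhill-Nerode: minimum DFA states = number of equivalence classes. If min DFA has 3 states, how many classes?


Myhill-Nerode theorem:
Number of equivalence classes = number of states in minimal DFA
Minimal DFA states = 3
Therefore equivalence classes = 3

3


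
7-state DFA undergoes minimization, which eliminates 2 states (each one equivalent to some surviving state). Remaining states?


Original DFA: 7 states
Redundant states removed: 2
Minimized states = original - removed
= 7 - 2
= 5

5


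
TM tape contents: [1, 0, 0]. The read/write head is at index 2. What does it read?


Tape: [1, 0, 0]
Positions: 0 1 2
Values:    1 0 0
Head at position 2
tape[2] = 0

0


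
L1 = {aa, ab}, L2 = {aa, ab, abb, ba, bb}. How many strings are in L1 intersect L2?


L1 = {aa, ab}
L2 = {aa, ab, abb, ba, bb}
Checking each string in L1 against L2:
  'aa': in L2? Yes
  'ab': in L2? Yes
Intersection = {aa, ab}
|L1 ∩ L2| = 2

2


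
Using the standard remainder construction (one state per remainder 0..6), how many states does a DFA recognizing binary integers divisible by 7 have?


Divisibility by 7 is tracked via the remainder mod 7: 0, 1, ..., 6
The construction assigns one state to each remainder
Number of remainders = 7

7


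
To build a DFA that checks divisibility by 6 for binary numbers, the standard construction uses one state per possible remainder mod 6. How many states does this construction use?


Divisibility by 6 is tracked via the remainder mod 6: 0, 1, ..., 5
The construction assigns one state to each remainder
Number of remainders = 6

6


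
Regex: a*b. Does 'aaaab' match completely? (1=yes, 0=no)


Pattern: a*b
String: 'aaaab'
Pattern requires: zero or more 'a's followed by exactly one 'b'
Found 4 leading 'a's
Remaining: 'b'
Remaining is exactly 'b' -> match
Result: 1

1


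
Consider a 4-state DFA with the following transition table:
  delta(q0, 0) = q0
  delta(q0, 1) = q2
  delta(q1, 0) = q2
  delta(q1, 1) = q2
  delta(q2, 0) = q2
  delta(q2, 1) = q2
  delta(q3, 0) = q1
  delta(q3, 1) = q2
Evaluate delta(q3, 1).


Looking up transition function:
delta(q3, 1) in the table
Row: q3, Column: 1
Result: q2

q2


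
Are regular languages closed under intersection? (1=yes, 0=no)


Regular languages are closed under all standard operations:
- Union: Yes (product construction)
- Intersection: Yes (product construction)
- Complement: Yes (swap accept/reject)
- Concatenation: Yes (NFA construction)
Operation: intersection -> Closed

1


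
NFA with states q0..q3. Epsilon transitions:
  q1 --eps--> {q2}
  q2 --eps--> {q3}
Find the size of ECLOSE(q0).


Starting from q0
Initialize closure = {q0}
q0 has no outgoing epsilon transitions -> nothing to add
Final closure: {q0}
Size = 1

1


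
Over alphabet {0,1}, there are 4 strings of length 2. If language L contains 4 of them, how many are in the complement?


Alphabet: {0,1}
String length: 2
Total strings of length 2 = 2^2 = 4
Strings in L = 4
Complement = total - |L|
= 4 - 4
= 0

0


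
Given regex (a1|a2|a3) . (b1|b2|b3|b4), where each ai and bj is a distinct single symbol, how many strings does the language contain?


First group: 3 alternatives
Second group: 4 alternatives
Concatenation: each choice from group 1 pairs with each from group 2
Total = 3 x 4 = 12

12


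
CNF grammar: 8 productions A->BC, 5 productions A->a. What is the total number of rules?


CNF allows two rule forms:
  A -> BC (binary): 8 rules
  A -> a (terminal): 5 rules
Total = 8 + 5 = 13

13


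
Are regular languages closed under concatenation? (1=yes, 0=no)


Regular languages are closed under:
- Union (DFA product construction)
- Intersection (DFA product construction)
- Complement (swap accept/reject states)
- Concatenation (NFA construction)
- Kleene star (NFA construction)
concatenation is in this list
Therefore: closed

1


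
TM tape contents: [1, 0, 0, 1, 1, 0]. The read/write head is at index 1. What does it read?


Tape: [1, 0, 0, 1, 1, 0]
Positions: 0 1 2 3 4 5
Values:    1 0 0 1 1 0
Head at position 1
tape[1] = 0

0


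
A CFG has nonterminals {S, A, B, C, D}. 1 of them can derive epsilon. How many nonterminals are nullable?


Nonterminals: {S, A, B, C, D}
A nonterminal is nullable if it can derive epsilon
Counting nullable nonterminals: 1
Total nullable = 1

1


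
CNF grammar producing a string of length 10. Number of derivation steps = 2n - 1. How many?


Chomsky Normal Form derivation:
String length n = 10
Each step either:
  - Splits a nonterminal into two (n-1 such steps)
  - Converts a nonterminal to terminal (n such steps)
Total = (n-1) + n = 2n - 1
= 2(10) - 1
= 20 - 1
= 19

19


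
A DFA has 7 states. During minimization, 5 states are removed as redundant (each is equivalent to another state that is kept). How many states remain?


Original DFA: 7 states
Redundant states removed: 5
Minimized states = original - removed
= 7 - 5
= 2

2


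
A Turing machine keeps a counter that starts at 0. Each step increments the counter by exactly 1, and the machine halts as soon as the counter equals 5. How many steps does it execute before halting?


Counter starts at 0. Counting sequence:
  Step 1: counter = 1
  Step 2: counter = 2
  Step 3: counter = 3
  Step 4: counter = 4
  Step 5: counter = 5
Counter reached 5 -> halt
Total steps = 5

5


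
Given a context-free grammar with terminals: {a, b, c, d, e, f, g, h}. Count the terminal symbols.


Terminal symbols: a, b, c, d, e, f, g, h
Counting each: a (#1), b (#2), c (#3), d (#4), e (#5), f (#6), g (#7), h (#8)
Total = 8

8


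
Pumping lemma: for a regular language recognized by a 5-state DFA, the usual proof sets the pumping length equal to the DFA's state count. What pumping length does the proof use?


Pumping lemma for regular languages (standard proof):
Take p = |Q|, the number of DFA states.
Any string of length >= |Q| passes through |Q|+1 states while reading its first |Q| symbols,
so by pigeonhole some state repeats, giving the loop that can be pumped.
Here |Q| = 5
Therefore the proof uses p = 5

5


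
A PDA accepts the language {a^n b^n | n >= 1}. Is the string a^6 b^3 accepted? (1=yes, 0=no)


Language requires equal numbers of a's and b's
PDA pushes for each 'a', pops for each 'b'
Number of a's = 6
Number of b's = 3
6 != 3 -> Reject

0


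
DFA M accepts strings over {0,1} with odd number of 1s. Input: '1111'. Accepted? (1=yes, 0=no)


DFA has 2 states: q_even (start, accept=no) and q_odd
Processing string '1111' character by character:
  Position 0: read '1', 1-count=1 -> q_odd
  Position 1: read '1', 1-count=2 -> q_even
  Position 2: read '1', 1-count=3 -> q_odd
  Position 3: read '1', 1-count=4 -> q_even
Final state: q_even, total 1s = 4 (even); the DFA requires an odd count -> reject

0


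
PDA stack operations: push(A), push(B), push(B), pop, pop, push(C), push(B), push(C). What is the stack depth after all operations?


Tracing stack operations:
  push(A) -> stack = [A], depth=1
  push(B) -> stack = [A,B], depth=2
  push(B) -> stack = [A,B,B], depth=3
  pop -> removed B, stack = [A,B], depth=2
  pop -> removed B, stack = [A], depth=1
  push(C) -> stack = [A,C], depth=2
  push(B) -> stack = [A,C,B], depth=3
  push(C) -> stack = [A,C,B,C], depth=4
Final depth = 4

4


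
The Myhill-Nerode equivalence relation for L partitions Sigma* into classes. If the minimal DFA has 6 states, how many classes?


Myhill-Nerode theorem:
Number of equivalence classes = number of states in minimal DFA
Minimal DFA states = 6
Therefore equivalence classes = 6

6


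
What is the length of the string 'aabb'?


String: 'aabb'
Counting characters:
  'a' appears 2 time(s)
  'b' appears 2 time(s)
Total length = 2 + 2 = 4

4


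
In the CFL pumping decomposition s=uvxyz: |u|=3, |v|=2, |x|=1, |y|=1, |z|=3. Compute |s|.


|s| = |u| + |v| + |x| + |y| + |z|
= 3 + 2 + 1 + 1 + 3
= 5 + 1 + 4
= 6 + 4
= 10

10


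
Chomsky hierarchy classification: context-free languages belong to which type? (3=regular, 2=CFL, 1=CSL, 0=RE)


Chomsky hierarchy levels:
  Type 3: Regular (DFA/NFA/regex)
  Type 2: Context-free (PDA)
  Type 1: Context-sensitive
  Type 0: Recursively enumerable (TM)
'context-free' corresponds to Type 2

2


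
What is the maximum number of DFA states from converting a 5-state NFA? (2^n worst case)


NFA has 5 states
Subset construction: each DFA state = subset of NFA states
Maximum subsets = 2^5
2^5 = 32

32


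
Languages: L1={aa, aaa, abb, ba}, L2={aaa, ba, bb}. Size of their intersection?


L1 = {aa, aaa, abb, ba}
L2 = {aaa, ba, bb}
Checking each string in L1 against L2:
  'aa': in L2? No
  'aaa': in L2? Yes
  'abb': in L2? No
  'ba': in L2? Yes
Intersection = {aaa, ba}
|L1 ∩ L2| = 2

2


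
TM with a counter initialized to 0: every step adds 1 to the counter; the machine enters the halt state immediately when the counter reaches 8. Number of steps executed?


Counter starts at 0. Counting sequence:
  Step 1: counter = 1
  Step 2: counter = 2
  Step 3: counter = 3
  Step 4: counter = 4
  Step 5: counter = 5
  Step 6: counter = 6
  Step 7: counter = 7
  Step 8: counter = 8
Counter reached 8 -> halt
Total steps = 8

8


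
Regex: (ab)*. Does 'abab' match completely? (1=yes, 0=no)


Pattern: (ab)*
String: 'abab'
Pattern requires: zero or more repetitions of 'ab'
Pairs: ['ab', 'ab']
All pairs are 'ab'? Yes
Result: 1

1


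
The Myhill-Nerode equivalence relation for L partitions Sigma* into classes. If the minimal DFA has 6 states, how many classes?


Myhill-Nerode theorem:
Number of equivalence classes = number of states in minimal DFA
Minimal DFA states = 6
Therefore equivalence classes = 6

6


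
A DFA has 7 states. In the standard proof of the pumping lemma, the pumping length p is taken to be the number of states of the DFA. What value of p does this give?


Pumping lemma for regular languages (standard proof):
Take p = |Q|, the number of DFA states.
Any string of length >= |Q| passes through |Q|+1 states while reading its first |Q| symbols,
so by pigeonhole some state repeats, giving the loop that can be pumped.
Here |Q| = 7
Therefore the proof uses p = 7

7


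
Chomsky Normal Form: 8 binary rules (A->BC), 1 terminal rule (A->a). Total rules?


CNF allows two rule forms:
  A -> BC (binary): 8 rules
  A -> a (terminal): 1 rule
Total = 8 + 1 = 9

9


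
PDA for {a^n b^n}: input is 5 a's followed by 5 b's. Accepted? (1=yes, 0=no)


Language requires equal numbers of a's and b's
PDA pushes for each 'a', pops for each 'b'
Number of a's = 5
Number of b's = 5
5 == 5 -> Accept

1


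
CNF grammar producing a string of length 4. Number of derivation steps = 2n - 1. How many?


Chomsky Normal Form derivation:
String length n = 4
Each step either:
  - Splits a nonterminal into two (n-1 such steps)
  - Converts a nonterminal to terminal (n such steps)
Total = (n-1) + n = 2n - 1
= 2(4) - 1
= 8 - 1
= 7

7
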